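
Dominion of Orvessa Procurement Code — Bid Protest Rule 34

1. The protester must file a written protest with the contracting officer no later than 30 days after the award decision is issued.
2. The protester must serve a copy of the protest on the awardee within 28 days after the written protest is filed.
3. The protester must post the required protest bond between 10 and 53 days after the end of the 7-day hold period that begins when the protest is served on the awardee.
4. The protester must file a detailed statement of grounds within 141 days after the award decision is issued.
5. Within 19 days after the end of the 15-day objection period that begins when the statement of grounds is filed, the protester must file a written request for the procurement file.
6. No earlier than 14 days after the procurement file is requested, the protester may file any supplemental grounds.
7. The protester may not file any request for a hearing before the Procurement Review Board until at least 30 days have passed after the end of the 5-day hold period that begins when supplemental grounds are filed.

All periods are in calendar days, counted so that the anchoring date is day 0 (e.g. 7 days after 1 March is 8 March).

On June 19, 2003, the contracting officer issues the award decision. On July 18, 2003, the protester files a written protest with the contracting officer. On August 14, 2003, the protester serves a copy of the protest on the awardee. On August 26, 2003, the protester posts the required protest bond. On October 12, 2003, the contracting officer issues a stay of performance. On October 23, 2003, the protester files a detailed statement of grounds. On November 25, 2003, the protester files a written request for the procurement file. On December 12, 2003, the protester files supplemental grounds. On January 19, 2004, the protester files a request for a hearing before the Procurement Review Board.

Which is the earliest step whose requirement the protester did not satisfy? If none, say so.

Step 3

(1) due by June 19, 2003 + 30 days = July 19, 2003; July 18, 2003 is within that limit.
(2) due by July 18, 2003 + 28 days = August 15, 2003; done August 14, 2003 — timely.
(3) the permitted window runs from August 21, 2003 + 10 = August 31, 2003 to August 21, 2003 + 53 = October 13, 2003; done August 26, 2003 — 5 days before the window opened.
No need to go further; step 3 was not satisfied.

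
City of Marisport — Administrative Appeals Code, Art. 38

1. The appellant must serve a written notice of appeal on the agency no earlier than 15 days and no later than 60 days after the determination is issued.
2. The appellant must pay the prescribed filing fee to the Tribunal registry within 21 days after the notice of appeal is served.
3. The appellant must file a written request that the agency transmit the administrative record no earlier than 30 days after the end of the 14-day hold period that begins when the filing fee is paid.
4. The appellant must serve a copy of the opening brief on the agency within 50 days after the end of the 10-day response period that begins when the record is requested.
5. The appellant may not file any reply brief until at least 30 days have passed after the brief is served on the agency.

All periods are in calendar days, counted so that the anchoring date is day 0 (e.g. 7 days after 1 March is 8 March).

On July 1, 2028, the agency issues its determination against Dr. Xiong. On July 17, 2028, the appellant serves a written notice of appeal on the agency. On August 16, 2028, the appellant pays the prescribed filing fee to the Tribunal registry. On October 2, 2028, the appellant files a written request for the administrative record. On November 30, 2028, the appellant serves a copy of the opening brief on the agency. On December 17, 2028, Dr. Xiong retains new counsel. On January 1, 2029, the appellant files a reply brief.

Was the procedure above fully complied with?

No

Step 1: the window is 15–60 days after July 1, 2028 (when the determination is issued), so July 16, 2028 through August 30, 2028; July 17, 2028 falls inside that range.
Step 2: 21 days after July 17, 2028 (when the notice of appeal is served) is August 7, 2028; not done until August 16, 2028, 9 days after the deadline.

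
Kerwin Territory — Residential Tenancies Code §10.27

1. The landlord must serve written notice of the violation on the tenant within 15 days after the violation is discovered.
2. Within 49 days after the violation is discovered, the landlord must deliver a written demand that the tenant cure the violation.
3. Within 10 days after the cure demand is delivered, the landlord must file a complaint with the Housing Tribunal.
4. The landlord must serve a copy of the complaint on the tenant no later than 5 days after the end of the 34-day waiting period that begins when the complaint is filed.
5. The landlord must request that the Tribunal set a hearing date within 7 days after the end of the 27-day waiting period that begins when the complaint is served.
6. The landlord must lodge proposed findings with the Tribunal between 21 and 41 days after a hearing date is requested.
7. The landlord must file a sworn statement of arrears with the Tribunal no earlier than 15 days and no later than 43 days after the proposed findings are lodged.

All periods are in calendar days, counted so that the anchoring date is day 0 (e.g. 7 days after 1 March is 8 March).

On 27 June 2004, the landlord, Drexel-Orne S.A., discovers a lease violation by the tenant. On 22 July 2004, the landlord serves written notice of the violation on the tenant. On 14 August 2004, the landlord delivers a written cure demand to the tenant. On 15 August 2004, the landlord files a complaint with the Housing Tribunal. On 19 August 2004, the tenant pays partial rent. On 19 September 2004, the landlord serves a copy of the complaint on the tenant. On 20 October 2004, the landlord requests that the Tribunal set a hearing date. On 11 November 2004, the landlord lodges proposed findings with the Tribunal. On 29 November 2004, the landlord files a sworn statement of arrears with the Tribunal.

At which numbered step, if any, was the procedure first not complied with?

Step 1

Step 1 — counting 15 days from 27 June 2004 (when the violation is discovered) gives a deadline of 12 July 2004; 22 July 2004 misses that deadline by 10 days.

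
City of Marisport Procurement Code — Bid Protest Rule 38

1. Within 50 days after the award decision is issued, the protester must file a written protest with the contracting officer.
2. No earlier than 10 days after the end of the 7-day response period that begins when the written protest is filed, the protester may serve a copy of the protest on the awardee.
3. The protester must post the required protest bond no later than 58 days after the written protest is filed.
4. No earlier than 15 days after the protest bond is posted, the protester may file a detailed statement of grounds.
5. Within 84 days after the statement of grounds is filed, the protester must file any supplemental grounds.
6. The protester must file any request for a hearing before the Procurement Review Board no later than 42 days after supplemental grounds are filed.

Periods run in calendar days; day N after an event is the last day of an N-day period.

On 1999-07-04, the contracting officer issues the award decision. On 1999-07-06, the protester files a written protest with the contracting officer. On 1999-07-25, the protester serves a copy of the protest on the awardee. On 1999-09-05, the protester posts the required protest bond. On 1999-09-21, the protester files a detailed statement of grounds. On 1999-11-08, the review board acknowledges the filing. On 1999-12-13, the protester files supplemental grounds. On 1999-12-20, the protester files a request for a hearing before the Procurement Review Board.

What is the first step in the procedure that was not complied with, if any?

Step 1: 50 days after 1999-07-04 (when the award decision is issued) is 1999-08-23; 1999-07-06 is within that limit.
Step 2: the earliest permitted date is 10 days after 1999-07-13 (end of the 7-day response period, which began when the written protest is filed on 1999-07-06), i.e. 1999-07-23; 1999-07-25 is on or after that date.
Step 3: 58 days after 1999-07-06 (when the written protest is filed) is 1999-09-02; not done until 1999-09-05, 3 days after the deadline.

Step 3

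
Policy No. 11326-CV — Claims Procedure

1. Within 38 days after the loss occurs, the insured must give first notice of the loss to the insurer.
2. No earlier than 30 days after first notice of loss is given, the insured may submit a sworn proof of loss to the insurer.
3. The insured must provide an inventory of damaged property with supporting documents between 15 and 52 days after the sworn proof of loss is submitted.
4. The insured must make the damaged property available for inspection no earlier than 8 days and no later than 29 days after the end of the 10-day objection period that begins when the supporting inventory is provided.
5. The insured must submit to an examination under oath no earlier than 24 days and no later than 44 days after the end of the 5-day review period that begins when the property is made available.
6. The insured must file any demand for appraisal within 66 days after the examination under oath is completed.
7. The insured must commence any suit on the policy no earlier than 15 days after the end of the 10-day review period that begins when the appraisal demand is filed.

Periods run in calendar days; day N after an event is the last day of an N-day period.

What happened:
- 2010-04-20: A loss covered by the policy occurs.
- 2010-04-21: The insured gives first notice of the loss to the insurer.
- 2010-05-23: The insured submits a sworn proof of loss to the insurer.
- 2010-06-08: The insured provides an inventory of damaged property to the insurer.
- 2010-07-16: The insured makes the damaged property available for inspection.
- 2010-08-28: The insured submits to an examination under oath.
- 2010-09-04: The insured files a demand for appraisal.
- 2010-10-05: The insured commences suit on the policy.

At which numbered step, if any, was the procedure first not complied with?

Step 1 — counting 38 days from 2010-04-20 (when the loss occurs) gives a deadline of 2010-05-28; completed 2010-04-21, before the deadline.
Step 2 — must wait 30 days from 2010-04-21 (when first notice of loss is given), so not before 2010-05-21; done 2010-05-23, after the minimum wait.
Step 3 — 15 and 52 days from 2010-05-23 (when the sworn proof of loss is submitted) are 2010-06-07 and 2010-07-14 respectively; done 2010-06-08, which is between those dates.
Step 4 — 8 and 29 days from 2010-06-18 (end of the 10-day objection period, which began when the supporting inventory is provided on 2010-06-08) are 2010-06-26 and 2010-07-17 respectively; done 2010-07-16, which is between those dates.
Step 5 — 24 and 44 days from 2010-07-21 (end of the 5-day review period, which began when the property is made available on 2010-07-16) are 2010-08-14 and 2010-09-03 respectively; done 2010-08-28, which is between those dates.
Step 6 — counting 66 days from 2010-08-28 (when the examination under oath is completed) gives a deadline of 2010-11-02; done 2010-09-04 — timely.
Step 7 — must wait 15 days from 2010-09-14 (end of the 10-day review period, which began when the appraisal demand is filed on 2010-09-04), so not before 2010-09-29; done 2010-10-05, after the minimum wait.

None — every step was satisfied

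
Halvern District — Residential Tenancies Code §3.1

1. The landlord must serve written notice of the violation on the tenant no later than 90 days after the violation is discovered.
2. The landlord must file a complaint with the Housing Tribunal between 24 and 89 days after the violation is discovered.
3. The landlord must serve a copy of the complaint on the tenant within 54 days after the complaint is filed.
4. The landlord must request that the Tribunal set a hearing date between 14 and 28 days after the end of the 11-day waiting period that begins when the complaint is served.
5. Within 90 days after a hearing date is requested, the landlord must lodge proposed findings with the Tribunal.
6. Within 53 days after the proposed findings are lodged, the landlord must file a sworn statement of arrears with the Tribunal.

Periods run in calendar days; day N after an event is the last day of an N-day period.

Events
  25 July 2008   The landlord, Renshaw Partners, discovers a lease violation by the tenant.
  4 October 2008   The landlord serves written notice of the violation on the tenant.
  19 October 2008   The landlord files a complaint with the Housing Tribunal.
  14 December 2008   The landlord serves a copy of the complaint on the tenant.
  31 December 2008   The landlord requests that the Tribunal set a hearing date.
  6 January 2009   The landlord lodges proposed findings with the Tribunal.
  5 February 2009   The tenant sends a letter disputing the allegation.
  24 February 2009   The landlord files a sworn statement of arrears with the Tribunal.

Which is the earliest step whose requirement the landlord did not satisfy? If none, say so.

Step 3

Step 1 — counting 90 days from 25 July 2008 (when the violation is discovered) gives a deadline of 23 October 2008; done 4 October 2008 — timely.
Step 2 — 24 and 89 days from 25 July 2008 (when the violation is discovered) are 18 August 2008 and 22 October 2008 respectively; done 19 October 2008, which is between those dates.
Step 3 — counting 54 days from 19 October 2008 (when the complaint is filed) gives a deadline of 12 December 2008; 14 December 2008 misses that deadline by 2 days.
Later steps need not be reached.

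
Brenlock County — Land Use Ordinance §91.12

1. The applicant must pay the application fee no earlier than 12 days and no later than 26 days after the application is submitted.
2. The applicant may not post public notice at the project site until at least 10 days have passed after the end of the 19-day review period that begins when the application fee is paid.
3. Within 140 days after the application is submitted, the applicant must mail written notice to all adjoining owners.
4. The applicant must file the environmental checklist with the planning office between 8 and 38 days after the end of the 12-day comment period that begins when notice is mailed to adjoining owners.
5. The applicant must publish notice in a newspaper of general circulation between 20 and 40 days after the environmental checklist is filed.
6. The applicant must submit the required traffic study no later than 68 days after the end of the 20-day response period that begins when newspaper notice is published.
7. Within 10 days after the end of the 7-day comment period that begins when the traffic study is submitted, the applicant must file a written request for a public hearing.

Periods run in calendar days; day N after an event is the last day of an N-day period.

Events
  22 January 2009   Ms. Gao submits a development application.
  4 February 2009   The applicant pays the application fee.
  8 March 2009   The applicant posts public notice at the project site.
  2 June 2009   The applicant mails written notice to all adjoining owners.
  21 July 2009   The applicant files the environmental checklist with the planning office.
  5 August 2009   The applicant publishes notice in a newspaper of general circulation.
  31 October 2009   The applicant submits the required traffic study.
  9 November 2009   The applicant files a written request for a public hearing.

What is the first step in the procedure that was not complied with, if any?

(1) the permitted window runs from 22 January 2009 + 12 = 3 February 2009 to 22 January 2009 + 26 = 17 February 2009; done 4 February 2009, which is between those dates.
(2) permitted from 23 February 2009 + 10 days = 5 March 2009 onward; done 8 March 2009, after the minimum wait.
(3) due by 22 January 2009 + 140 days = 11 June 2009; completed 2 June 2009, before the deadline.
(4) the permitted window runs from 14 June 2009 + 8 = 22 June 2009 to 14 June 2009 + 38 = 22 July 2009; done 21 July 2009, which is between those dates.
(5) the permitted window runs from 21 July 2009 + 20 = 10 August 2009 to 21 July 2009 + 40 = 30 August 2009; done 5 August 2009 — 5 days before the window opened.
That is the first point of non-compliance.

Step 5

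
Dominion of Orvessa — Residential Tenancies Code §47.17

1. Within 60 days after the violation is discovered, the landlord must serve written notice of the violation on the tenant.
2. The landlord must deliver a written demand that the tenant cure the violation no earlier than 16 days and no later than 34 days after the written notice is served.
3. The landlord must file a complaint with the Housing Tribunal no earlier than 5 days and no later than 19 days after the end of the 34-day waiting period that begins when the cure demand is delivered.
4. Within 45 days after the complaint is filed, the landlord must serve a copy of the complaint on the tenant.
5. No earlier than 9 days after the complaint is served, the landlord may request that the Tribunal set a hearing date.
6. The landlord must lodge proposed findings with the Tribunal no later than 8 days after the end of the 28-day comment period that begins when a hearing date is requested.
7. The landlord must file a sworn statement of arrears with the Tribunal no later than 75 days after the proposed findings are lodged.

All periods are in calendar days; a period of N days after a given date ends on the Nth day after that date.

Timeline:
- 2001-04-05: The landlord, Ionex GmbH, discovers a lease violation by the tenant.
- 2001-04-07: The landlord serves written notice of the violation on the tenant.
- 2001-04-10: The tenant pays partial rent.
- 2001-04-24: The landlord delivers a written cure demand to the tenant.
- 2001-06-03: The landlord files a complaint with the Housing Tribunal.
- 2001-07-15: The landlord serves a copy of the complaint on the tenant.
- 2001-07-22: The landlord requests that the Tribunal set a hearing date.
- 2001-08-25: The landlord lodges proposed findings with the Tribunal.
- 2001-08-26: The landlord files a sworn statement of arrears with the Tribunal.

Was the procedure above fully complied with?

Step 1: 60 days after 2001-04-05 (when the violation is discovered) is 2001-06-04; done 2001-04-07 — timely.
Step 2: the window is 16–34 days after 2001-04-07 (when the written notice is served), so 2001-04-23 through 2001-05-11; done 2001-04-24, which is between those dates.
Step 3: the window is 5–19 days after 2001-05-28 (end of the 34-day waiting period, which began when the cure demand is delivered on 2001-04-24), so 2001-06-02 through 2001-06-16; done 2001-06-03 — within the window.
Step 4: 45 days after 2001-06-03 (when the complaint is filed) is 2001-07-18; done 2001-07-15 — timely.
Step 5: the earliest permitted date is 9 days after 2001-07-15 (when the complaint is served), i.e. 2001-07-24; 2001-07-22 is 2 days before the earliest permitted date.
The procedure was therefore not followed at step 5.

No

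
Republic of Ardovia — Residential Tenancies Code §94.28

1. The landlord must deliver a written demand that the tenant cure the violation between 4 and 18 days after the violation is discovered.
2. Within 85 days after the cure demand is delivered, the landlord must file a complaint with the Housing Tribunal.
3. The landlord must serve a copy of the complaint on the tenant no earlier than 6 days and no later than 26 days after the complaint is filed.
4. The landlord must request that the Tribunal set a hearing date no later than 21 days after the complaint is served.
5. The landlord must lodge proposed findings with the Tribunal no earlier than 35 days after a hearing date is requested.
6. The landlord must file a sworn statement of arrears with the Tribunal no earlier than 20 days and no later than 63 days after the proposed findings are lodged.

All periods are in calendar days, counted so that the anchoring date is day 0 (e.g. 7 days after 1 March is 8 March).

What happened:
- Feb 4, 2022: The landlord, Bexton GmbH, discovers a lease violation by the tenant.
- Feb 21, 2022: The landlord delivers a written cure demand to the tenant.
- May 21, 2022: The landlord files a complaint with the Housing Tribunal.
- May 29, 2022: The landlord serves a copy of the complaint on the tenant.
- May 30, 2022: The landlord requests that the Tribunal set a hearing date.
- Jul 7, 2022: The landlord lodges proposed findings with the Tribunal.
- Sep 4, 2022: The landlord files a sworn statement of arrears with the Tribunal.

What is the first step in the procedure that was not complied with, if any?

Step 2

(1) the permitted window runs from Feb 4, 2022 + 4 = Feb 8, 2022 to Feb 4, 2022 + 18 = Feb 22, 2022; done Feb 21, 2022, which is between those dates.
(2) due by Feb 21, 2022 + 85 days = May 17, 2022; done May 21, 2022 — 4 days late.
Later steps need not be reached.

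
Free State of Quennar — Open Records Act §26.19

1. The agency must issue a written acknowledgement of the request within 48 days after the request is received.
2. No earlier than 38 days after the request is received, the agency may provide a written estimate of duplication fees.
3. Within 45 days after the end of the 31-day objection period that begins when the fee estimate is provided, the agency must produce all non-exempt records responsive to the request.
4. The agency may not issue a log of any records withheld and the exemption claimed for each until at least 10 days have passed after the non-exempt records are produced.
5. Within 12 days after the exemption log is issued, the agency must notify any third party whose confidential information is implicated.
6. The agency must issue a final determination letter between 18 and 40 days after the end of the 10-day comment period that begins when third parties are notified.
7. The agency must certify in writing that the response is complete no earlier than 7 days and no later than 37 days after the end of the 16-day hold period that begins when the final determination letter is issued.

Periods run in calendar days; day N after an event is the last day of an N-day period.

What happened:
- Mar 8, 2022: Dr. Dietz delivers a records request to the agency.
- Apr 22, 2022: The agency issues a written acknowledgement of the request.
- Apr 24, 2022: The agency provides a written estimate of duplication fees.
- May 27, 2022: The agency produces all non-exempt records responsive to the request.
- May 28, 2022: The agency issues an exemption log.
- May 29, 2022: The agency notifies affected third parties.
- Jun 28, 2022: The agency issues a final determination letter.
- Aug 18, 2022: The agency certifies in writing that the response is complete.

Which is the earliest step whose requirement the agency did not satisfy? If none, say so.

Step 4

Step 1 — counting 48 days from Mar 8, 2022 (when the request is received) gives a deadline of Apr 25, 2022; completed Apr 22, 2022, before the deadline.
Step 2 — must wait 38 days from Mar 8, 2022 (when the request is received), so not before Apr 15, 2022; done Apr 24, 2022, after the minimum wait.
Step 3 — counting 45 days from May 25, 2022 (end of the 31-day objection period, which began when the fee estimate is provided on Apr 24, 2022) gives a deadline of Jul 9, 2022; May 27, 2022 is within that limit.
Step 4 — must wait 10 days from May 27, 2022 (when the non-exempt records are produced), so not before Jun 6, 2022; May 28, 2022 is 9 days before the earliest permitted date.
Later steps need not be reached.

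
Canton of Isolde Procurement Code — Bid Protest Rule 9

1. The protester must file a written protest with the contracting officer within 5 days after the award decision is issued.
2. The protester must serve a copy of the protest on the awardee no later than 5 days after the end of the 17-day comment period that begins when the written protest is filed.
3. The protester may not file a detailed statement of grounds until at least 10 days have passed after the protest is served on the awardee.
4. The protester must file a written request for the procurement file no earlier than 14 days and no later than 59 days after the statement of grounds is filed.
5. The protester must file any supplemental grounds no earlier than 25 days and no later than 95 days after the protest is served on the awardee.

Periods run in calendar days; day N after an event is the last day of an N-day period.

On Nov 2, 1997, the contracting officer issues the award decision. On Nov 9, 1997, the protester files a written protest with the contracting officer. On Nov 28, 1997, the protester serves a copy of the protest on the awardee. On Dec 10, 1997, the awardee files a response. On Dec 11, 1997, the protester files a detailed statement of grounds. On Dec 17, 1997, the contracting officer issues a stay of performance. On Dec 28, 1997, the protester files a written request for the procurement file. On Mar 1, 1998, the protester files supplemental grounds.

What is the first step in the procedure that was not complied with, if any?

Step 1

(1) due by Nov 2, 1997 + 5 days = Nov 7, 1997; Nov 9, 1997 misses that deadline by 2 days.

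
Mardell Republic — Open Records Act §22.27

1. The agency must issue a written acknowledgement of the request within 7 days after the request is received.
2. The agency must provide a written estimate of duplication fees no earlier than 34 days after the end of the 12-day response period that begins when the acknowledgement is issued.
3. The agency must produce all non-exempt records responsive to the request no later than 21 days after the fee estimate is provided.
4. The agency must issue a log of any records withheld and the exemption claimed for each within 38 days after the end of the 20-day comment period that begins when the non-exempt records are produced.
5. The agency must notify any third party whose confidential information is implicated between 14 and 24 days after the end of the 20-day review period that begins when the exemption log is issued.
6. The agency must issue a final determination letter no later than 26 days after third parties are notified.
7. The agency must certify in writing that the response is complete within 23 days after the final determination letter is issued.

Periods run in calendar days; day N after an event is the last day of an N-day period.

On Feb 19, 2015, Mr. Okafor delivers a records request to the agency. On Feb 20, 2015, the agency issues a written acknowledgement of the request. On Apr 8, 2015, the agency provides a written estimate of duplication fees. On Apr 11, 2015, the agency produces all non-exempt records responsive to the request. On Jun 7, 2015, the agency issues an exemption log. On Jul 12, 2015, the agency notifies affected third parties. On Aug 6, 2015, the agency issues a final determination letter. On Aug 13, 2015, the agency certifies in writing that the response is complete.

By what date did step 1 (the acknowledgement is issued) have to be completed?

Step 1 runs from Feb 19, 2015, when the request is received. 7 days after Feb 19, 2015 is Feb 26, 2015.

Feb 26, 2015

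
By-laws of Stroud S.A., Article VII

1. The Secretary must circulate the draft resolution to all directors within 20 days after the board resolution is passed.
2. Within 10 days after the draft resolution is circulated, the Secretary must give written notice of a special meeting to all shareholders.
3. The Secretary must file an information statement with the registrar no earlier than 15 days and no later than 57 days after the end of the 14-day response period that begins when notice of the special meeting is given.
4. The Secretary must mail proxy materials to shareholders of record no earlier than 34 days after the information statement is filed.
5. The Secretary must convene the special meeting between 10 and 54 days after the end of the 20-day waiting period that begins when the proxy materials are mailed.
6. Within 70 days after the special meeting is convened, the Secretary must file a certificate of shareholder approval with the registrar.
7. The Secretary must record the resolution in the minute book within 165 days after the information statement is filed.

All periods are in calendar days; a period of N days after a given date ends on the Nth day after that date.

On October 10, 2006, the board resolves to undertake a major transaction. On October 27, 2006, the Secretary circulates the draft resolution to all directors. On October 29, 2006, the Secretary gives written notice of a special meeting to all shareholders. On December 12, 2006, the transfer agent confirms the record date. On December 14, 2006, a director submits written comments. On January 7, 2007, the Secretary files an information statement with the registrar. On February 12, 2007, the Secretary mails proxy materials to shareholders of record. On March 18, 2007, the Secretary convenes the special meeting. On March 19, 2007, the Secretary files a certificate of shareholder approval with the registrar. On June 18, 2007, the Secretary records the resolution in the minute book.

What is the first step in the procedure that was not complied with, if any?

(1) due by October 10, 2006 + 20 days = October 30, 2006; October 27, 2006 is within that limit.
(2) due by October 27, 2006 + 10 days = November 6, 2006; done October 29, 2006 — timely.
(3) the permitted window runs from November 12, 2006 + 15 = November 27, 2006 to November 12, 2006 + 57 = January 8, 2007; January 7, 2007 falls inside that range.
(4) permitted from January 7, 2007 + 34 days = February 10, 2007 onward; February 12, 2007 is on or after that date.
(5) the permitted window runs from March 4, 2007 + 10 = March 14, 2007 to March 4, 2007 + 54 = April 27, 2007; March 18, 2007 falls inside that range.
(6) due by March 18, 2007 + 70 days = May 27, 2007; March 19, 2007 is within that limit.
(7) due by January 7, 2007 + 165 days = June 21, 2007; June 18, 2007 is within that limit.

None — every step was satisfied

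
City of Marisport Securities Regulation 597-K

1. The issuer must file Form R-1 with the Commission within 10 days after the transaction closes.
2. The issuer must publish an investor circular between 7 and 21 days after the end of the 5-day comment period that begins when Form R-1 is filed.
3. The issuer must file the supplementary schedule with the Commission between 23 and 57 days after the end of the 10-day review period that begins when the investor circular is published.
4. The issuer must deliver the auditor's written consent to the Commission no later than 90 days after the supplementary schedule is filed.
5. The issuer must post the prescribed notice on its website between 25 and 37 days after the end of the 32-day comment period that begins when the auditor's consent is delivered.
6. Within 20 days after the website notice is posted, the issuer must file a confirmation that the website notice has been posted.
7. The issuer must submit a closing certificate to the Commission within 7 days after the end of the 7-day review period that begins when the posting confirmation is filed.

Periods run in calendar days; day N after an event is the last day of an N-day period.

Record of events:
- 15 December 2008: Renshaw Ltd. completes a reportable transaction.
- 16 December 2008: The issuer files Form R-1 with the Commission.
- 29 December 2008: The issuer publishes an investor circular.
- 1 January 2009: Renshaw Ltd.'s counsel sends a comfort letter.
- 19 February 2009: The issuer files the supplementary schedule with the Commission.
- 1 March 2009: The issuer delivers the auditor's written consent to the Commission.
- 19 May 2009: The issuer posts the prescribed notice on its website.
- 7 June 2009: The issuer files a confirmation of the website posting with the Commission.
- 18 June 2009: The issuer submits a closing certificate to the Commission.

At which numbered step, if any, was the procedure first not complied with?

Step 5

Step 1: 10 days after 15 December 2008 (when the transaction closes) is 25 December 2008; done 16 December 2008 — timely.
Step 2: the window is 7–21 days after 21 December 2008 (end of the 5-day comment period, which began when Form R-1 is filed on 16 December 2008), so 28 December 2008 through 11 January 2009; done 29 December 2008 — within the window.
Step 3: the window is 23–57 days after 8 January 2009 (end of the 10-day review period, which began when the investor circular is published on 29 December 2008), so 31 January 2009 through 6 March 2009; done 19 February 2009 — within the window.
Step 4: 90 days after 19 February 2009 (when the supplementary schedule is filed) is 20 May 2009; completed 1 March 2009, before the deadline.
Step 5: the window is 25–37 days after 2 April 2009 (end of the 32-day comment period, which began when the auditor's consent is delivered on 1 March 2009), so 27 April 2009 through 9 May 2009; 19 May 2009 is 10 days past the end of the window.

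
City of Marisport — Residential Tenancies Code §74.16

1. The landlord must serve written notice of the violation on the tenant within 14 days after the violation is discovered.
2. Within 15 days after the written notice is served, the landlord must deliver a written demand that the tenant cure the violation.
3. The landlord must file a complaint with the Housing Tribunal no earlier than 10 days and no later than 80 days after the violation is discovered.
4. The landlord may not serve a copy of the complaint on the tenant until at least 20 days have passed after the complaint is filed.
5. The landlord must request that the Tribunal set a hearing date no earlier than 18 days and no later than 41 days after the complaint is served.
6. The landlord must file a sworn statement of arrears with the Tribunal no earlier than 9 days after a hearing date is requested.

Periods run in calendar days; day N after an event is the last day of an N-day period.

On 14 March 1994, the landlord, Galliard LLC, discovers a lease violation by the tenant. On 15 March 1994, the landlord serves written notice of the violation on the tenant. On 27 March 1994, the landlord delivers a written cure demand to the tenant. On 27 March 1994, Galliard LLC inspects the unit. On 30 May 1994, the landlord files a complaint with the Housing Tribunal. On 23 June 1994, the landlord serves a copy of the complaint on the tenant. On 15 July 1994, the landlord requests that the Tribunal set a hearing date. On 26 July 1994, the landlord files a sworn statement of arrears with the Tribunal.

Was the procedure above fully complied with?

Yes

Step 1: 14 days after 14 March 1994 (when the violation is discovered) is 28 March 1994; completed 15 March 1994, before the deadline.
Step 2: 15 days after 15 March 1994 (when the written notice is served) is 30 March 1994; 27 March 1994 is within that limit.
Step 3: the window is 10–80 days after 14 March 1994 (when the violation is discovered), so 24 March 1994 through 2 June 1994; done 30 May 1994 — within the window.
Step 4: the earliest permitted date is 20 days after 30 May 1994 (when the complaint is filed), i.e. 19 June 1994; done 23 June 1994 — permitted.
Step 5: the window is 18–41 days after 23 June 1994 (when the complaint is served), so 11 July 1994 through 3 August 1994; done 15 July 1994, which is between those dates.
Step 6: the earliest permitted date is 9 days after 15 July 1994 (when a hearing date is requested), i.e. 24 July 1994; done 26 July 1994 — permitted.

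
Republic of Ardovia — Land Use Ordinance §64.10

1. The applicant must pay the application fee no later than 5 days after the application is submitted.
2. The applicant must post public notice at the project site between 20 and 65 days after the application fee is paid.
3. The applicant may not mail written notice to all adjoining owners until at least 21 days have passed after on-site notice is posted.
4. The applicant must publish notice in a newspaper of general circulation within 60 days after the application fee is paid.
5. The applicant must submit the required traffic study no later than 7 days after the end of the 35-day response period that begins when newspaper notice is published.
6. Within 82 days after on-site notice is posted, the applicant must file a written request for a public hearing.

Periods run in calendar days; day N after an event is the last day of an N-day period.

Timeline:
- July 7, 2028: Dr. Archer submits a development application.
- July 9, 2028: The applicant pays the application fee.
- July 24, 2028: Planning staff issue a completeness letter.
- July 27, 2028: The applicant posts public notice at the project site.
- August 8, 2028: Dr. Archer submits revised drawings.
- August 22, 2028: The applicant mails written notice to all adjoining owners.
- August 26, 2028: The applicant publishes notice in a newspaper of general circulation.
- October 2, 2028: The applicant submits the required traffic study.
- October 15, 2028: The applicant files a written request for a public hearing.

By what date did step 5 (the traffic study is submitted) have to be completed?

Newspaper notice is published on August 26, 2028; the 35-day response period therefore ends September 30, 2028, and step 5 runs from that date. 7 days after September 30, 2028 is October 7, 2028.

October 7, 2028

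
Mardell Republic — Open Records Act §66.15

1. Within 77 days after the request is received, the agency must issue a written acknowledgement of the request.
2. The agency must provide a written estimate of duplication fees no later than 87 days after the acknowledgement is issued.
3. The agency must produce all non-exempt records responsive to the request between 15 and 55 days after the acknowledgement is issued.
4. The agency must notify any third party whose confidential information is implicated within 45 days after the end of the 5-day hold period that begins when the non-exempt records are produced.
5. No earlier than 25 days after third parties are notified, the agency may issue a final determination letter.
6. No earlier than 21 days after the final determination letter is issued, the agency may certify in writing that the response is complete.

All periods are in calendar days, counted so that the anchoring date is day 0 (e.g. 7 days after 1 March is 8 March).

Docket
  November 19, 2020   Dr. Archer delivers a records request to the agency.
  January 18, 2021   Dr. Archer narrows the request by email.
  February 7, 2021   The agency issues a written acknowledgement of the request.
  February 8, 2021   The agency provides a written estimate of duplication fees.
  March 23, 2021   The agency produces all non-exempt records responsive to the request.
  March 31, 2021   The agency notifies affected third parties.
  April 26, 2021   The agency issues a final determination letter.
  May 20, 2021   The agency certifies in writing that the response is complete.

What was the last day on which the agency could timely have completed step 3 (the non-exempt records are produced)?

April 3, 2021

Step 3 runs from February 7, 2021, when the acknowledgement is issued. The window is 15–55 days after February 7, 2021; it closes on April 3, 2021.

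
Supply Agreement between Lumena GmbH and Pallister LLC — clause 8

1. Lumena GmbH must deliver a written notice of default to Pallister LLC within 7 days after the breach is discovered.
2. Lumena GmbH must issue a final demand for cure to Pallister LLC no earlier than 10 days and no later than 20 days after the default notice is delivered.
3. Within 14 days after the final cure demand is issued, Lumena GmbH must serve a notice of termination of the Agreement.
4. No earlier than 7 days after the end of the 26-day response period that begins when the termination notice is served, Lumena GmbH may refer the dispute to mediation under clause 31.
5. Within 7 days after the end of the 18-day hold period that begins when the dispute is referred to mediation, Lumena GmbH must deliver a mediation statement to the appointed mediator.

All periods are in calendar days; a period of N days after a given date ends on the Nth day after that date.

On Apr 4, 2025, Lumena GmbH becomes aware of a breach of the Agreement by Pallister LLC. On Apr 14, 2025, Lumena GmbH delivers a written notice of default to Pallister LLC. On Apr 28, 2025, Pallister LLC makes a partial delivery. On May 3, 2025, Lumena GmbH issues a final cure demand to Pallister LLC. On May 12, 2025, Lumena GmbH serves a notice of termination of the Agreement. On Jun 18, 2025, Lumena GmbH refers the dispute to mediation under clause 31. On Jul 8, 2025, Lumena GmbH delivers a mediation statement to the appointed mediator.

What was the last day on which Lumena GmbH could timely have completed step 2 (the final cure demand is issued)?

May 4, 2025

Step 2 runs from Apr 14, 2025, when the default notice is delivered. The window is 10–20 days after Apr 14, 2025; it closes on May 4, 2025.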